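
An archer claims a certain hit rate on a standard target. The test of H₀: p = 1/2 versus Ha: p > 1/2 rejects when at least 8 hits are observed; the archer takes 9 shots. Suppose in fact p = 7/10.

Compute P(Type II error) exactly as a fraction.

Under the alternative p = 7/10, X ~ Binomial(9, 7/10); β is the probability the test does not reject, P(X < 8).
Adding the binomial probabilities P(X=0)+…+P(X=7) at p = 7/10 gives 401998383/500000000.

401998383/500000000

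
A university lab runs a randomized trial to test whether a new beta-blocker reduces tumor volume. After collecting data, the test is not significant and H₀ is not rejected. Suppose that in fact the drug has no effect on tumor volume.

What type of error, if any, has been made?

The conventional null hypothesis here is that the drug has no effect on tumor volume.
The test retained a true H₀ — the decision matches the true state.

No error (correct decision).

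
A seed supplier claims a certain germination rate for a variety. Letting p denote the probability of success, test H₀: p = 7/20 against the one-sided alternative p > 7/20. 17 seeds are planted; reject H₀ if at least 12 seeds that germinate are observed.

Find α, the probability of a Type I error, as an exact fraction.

α = P(reject H₀ | H₀ true) = P(Y ≥ 12 | p = 7/20), with Y ~ Binomial(17, 7/20).
Adding the binomial terms for j = 12 through 17 with p = 7/20 yields 9879295987937618781/3276800000000000000000.

9879295987937618781/3276800000000000000000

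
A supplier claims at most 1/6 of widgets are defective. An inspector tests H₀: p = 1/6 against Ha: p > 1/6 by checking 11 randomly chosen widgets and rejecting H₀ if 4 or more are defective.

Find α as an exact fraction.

1444669/15116544

α = P(reject H₀ | H₀ true) = P(Y ≥ 4 | p = 1/6), Y ~ Binomial(11, 1/6).
Computing the lower-tail complement: 1 − 13671875/15116544 = 1444669/15116544.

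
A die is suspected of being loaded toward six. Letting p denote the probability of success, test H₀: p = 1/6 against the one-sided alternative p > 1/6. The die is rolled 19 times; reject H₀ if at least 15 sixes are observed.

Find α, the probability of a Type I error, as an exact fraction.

α = P(reject H₀ | H₀ true) = P(S ≥ 15 | p = 1/6), with S ~ Binomial(19, 1/6).
Adding the binomial terms for j = 15 through 19 with p = 1/6 yields 212333/50779978334208.

212333/50779978334208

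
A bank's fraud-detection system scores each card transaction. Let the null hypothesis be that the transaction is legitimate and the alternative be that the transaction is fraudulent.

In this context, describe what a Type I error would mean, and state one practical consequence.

A Type I error would mean concluding that the transaction is fraudulent when in fact the transaction is legitimate. Consequence: a legitimate purchase is declined and the customer's card is frozen.

A Type I error is rejecting H₀ when H₀ is true.
Here that means blocking the transaction and freezing the card when actually the transaction is legitimate.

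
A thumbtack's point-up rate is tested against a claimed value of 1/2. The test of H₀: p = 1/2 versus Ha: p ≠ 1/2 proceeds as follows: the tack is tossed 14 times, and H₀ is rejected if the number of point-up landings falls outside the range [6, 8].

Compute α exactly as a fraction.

3473/8192

α = P(K ≤ 5 or K ≥ 9 | p = 1/2), K ~ Binomial(14, 1/2).
The two tails are symmetric, so α = 2·(1 + 14 + 91 + 364 + 1001 + 2002)/2^14 = 6946/16384 = 3473/8192.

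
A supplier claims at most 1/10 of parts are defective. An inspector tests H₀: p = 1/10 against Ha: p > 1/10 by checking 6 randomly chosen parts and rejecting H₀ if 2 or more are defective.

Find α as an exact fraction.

The significance level is the probability, assuming p = 1/10, of seeing 2 or more defectives in 6 draws.
Computing the lower-tail complement: 1 − 177147/200000 = 22853/200000.

22853/200000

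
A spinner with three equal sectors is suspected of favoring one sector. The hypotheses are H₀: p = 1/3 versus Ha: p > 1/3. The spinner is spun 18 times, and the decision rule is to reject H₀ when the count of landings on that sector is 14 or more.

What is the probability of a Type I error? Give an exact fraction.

56137/387420489

Under H₀, S ~ Binomial(18, 1/3), and α = P(S ≥ 14).
Summing C(18,j)(1/3)^j(2/3)^{18−j} for j = 14,…,18 gives 56137/387420489.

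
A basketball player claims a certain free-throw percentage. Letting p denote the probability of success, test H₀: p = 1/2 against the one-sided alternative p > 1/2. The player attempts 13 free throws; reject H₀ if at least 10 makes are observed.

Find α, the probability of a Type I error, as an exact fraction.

Under H₀, S ~ Binomial(13, 1/2), and α = P(S ≥ 10).
Summing the upper tail: (286 + 78 + 13 + 1) / 2^13 = 378/8192 = 189/4096.

189/4096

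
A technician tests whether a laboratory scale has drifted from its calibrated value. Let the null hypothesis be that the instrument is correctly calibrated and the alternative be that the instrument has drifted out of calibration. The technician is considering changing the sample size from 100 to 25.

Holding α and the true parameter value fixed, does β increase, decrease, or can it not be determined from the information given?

It increases.

Reducing n widens both sampling distributions, so the test has less ability to distinguish Ha from H₀.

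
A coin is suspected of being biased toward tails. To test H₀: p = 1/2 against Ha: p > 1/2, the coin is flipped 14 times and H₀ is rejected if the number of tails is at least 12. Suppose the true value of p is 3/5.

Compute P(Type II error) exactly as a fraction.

5860647088/6103515625

β = P(fail to reject H₀ | Ha true) = P(S ≤ 11 | p = 3/5), S ~ Binomial(14, 3/5).
Equivalently, β = 1 − P(S ≥ 12) = 5860647088/6103515625.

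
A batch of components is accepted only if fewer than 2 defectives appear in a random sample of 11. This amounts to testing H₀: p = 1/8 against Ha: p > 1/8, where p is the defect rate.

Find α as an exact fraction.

α = P(reject H₀ | H₀ true) = P(K ≥ 2 | p = 1/8), K ~ Binomial(11, 1/8).
Via the complement, α = 1 − Σ_{j=0}^{1} C(11,j)(1/8)^j(7/8)^{11-j} = 1752690055/4294967296.

1752690055/4294967296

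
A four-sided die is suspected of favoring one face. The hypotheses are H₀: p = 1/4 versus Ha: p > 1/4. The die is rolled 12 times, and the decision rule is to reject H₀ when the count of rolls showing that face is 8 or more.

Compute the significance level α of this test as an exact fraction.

23333/8388608

Under H₀, X ~ Binomial(12, 1/4), and α = P(X ≥ 8).
Adding the binomial terms for j = 8 through 12 with p = 1/4 yields 23333/8388608.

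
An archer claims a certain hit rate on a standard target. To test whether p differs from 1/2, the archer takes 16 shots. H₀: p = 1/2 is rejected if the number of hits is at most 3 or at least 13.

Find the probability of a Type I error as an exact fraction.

Under H₀, Y ~ Binomial(16, 1/2); α is the probability of landing in either tail, P(Y ≤ 3) + P(Y ≥ 13).
Each tail has probability (1 + 16 + 120 + 560)/65536; doubling gives α = 1394/65536 = 697/32768.

697/32768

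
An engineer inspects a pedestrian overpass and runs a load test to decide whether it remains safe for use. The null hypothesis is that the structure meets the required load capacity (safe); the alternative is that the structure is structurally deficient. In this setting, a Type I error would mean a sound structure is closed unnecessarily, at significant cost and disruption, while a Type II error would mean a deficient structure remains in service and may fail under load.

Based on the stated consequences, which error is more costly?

The Type II consequence (a deficient structure remains in service and may fail under load) is more severe than the Type I consequence (a sound structure is closed unnecessarily, at significant cost and disruption).

Type II error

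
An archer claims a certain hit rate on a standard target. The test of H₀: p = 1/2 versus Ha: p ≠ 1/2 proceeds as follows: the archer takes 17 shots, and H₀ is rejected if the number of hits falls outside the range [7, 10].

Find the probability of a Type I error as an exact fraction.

Under H₀, K ~ Binomial(17, 1/2); α is the probability of landing in either tail, P(K ≤ 6) + P(K ≥ 11).
Each tail has probability (1 + 17 + 136 + 680 + 2380 + 6188 + 12376)/131072; doubling gives α = 43556/131072 = 10889/32768.

10889/32768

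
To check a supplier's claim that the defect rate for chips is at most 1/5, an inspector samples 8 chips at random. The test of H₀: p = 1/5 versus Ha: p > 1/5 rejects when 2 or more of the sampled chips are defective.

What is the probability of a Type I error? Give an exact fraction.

194017/390625

The significance level is the probability, assuming p = 1/5, of seeing 2 or more defectives in 8 draws.
Computing the lower-tail complement: 1 − 196608/390625 = 194017/390625.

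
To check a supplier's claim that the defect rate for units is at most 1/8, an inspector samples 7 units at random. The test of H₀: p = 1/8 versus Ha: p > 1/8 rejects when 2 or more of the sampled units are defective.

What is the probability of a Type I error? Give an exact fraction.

The significance level is the probability, assuming p = 1/8, of seeing 2 or more defectives in 7 draws.
α = 1 − P(Y ≤ 1) = 1 − 823543/1048576 = 225033/1048576.

225033/1048576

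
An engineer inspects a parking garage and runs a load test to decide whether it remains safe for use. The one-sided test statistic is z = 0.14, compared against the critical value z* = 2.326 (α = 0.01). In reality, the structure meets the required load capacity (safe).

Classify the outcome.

No error (correct decision).

The conventional null hypothesis is that the structure meets the required load capacity (safe).
Since z = 0.14 ≤ z* = 2.326, H₀ is not rejected.
H₀ is true (actually the structure meets the required load capacity (safe)).
The decision matches the true state — no error.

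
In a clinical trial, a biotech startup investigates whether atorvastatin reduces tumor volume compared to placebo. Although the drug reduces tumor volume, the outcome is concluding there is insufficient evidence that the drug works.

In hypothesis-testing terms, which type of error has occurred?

Type II error

The null hypothesis here is that the drug has no effect on tumor volume.
'Concluding there is insufficient evidence that the drug works' corresponds to failing to reject H₀.
H₀ was not rejected but H₀ is false — a Type II error (false negative).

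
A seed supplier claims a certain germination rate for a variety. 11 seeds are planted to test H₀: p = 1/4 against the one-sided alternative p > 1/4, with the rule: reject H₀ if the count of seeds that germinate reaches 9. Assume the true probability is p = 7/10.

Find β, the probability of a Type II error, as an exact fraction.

2749038183/4000000000

Under the alternative p = 7/10, S ~ Binomial(11, 7/10); β is the probability the test does not reject, P(S < 9).
Adding the binomial probabilities P(S=0)+…+P(S=8) at p = 7/10 gives 2749038183/4000000000.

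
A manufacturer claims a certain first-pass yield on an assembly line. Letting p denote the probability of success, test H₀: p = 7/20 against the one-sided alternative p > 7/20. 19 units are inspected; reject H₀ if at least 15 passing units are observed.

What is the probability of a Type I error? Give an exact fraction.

30172619187361172599/262144000000000000000000

α = P(reject H₀ | H₀ true) = P(Y ≥ 15 | p = 7/20), with Y ~ Binomial(19, 7/20).
Summing C(19,j)(7/20)^j(13/20)^{19−j} for j = 15,…,19 gives 30172619187361172599/262144000000000000000000.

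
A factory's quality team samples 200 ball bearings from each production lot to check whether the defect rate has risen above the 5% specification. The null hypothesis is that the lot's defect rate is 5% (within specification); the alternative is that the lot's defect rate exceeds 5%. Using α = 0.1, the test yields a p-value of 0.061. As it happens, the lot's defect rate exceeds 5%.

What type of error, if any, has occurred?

Neither — the decision is correct.

Since p = 0.061 < α = 0.1, H₀ is rejected.
H₀ is false (actually the lot's defect rate exceeds 5%).
The decision matches the true state — no error.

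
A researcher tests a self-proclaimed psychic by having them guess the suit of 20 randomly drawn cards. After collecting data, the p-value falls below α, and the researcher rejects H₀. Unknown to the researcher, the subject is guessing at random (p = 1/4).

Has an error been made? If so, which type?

Type I error

The conventional null hypothesis here is that the subject is guessing at random (p = 1/4).
H₀ was rejected, but H₀ is actually true.
Rejecting a true null hypothesis is a Type I error (false positive).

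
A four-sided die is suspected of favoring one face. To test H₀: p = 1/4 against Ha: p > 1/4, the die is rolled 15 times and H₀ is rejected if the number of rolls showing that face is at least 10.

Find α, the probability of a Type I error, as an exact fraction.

426785/536870912

Under H₀, K ~ Binomial(15, 1/4), and α = P(K ≥ 10).
Adding the binomial terms for j = 10 through 15 with p = 1/4 yields 426785/536870912.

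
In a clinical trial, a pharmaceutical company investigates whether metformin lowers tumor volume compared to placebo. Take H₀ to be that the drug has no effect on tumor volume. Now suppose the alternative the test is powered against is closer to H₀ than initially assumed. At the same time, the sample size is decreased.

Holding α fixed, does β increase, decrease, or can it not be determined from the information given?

It increases.

When the true parameter is near the null value, the test has a harder time distinguishing Ha from H₀. Reducing n widens both sampling distributions, so the test has less ability to distinguish Ha from H₀. Both changes push β in the same direction.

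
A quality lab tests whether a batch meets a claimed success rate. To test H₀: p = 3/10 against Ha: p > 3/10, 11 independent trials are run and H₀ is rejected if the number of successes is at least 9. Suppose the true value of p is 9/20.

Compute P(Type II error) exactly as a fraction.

A Type II error is failing to reject when Ha holds: with p = 9/20, β = P(K ≤ 8).
Equivalently, β = 1 − P(K ≥ 9) = 8070737386943/8192000000000.

8070737386943/8192000000000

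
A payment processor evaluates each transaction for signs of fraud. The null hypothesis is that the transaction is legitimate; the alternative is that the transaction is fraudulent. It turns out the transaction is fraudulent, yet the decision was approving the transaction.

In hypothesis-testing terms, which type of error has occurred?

'Approving the transaction' corresponds to failing to reject H₀.
H₀ was not rejected but H₀ is false — a Type II error (false negative).

Type II error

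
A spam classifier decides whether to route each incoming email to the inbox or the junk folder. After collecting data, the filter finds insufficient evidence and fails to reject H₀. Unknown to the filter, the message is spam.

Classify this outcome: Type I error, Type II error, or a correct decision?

Type II error

The conventional null hypothesis here is that the message is legitimate (not spam).
H₀ was not rejected, but H₀ is actually false.
Failing to reject a false null hypothesis is a Type II error (false negative).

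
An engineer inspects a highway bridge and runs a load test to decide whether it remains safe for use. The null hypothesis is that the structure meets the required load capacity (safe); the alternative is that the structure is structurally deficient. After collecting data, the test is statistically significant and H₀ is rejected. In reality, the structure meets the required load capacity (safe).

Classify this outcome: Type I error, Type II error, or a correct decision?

Type I error

H₀ was rejected, but H₀ is actually true.
Rejecting a true null hypothesis is a Type I error (false positive).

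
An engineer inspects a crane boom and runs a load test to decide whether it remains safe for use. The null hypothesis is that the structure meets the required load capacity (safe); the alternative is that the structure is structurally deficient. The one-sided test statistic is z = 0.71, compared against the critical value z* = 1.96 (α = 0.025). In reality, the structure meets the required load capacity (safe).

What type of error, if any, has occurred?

Since z = 0.71 ≤ z* = 1.96, H₀ is not rejected.
H₀ is true (actually the structure meets the required load capacity (safe)).
The decision matches the true state — no error.

No error (correct decision).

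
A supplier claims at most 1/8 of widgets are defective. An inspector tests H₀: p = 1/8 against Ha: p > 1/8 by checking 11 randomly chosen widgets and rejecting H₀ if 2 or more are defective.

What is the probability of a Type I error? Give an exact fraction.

1752690055/4294967296

The significance level is the probability, assuming p = 1/8, of seeing 2 or more defectives in 11 draws.
α = 1 − P(S ≤ 1) = 1 − 2542277241/4294967296 = 1752690055/4294967296.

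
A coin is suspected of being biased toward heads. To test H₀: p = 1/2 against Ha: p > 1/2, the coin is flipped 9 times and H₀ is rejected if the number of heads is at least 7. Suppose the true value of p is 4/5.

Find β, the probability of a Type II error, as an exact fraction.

Under the alternative p = 4/5, X ~ Binomial(9, 4/5); β is the probability the test does not reject, P(X < 7).
Summing C(9,j)·(4/5)^j·(1/5)^{9-j} for j = 0..6 gives 511333/1953125.

511333/1953125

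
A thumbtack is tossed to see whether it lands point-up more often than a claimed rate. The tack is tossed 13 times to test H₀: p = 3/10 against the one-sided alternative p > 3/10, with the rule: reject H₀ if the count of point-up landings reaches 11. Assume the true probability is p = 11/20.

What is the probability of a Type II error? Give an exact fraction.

A Type II error is failing to reject when Ha holds: with p = 11/20, β = P(Y ≤ 10).
Summing C(13,j)·(11/20)^j·(9/20)^{13-j} for j = 0..10 gives 39857841016429707/40960000000000000.

39857841016429707/40960000000000000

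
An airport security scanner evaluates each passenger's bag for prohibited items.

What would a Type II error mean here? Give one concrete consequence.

With the conventional null hypothesis that the bag contains no prohibited items:
A Type II error is failing to reject H₀ when H₀ is false.
Here that means letting the bag through when actually the bag contains a prohibited item.

A Type II error would mean concluding that the bag contains no prohibited items (or at least failing to establish that the bag contains a prohibited item) when in fact the bag contains a prohibited item. Consequence: a prohibited item passes through security undetected.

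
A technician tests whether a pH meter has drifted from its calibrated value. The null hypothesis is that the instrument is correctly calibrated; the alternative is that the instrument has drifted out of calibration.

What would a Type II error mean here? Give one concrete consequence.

A Type II error is failing to reject H₀ when H₀ is false.
Here that means leaving the instrument in service when actually the instrument has drifted out of calibration.

A Type II error would mean concluding that the instrument is correctly calibrated (or at least failing to establish that the instrument has drifted out of calibration) when in fact the instrument has drifted out of calibration. Consequence: an out-of-calibration instrument continues producing bad measurements.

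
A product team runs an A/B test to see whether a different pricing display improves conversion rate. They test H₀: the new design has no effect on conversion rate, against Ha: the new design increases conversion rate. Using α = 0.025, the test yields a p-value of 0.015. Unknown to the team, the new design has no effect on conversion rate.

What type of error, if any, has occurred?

Type I error

Since p = 0.015 < α = 0.025, H₀ is rejected.
H₀ is true (actually the new design has no effect on conversion rate).
Rejecting a true H₀ is a Type I error.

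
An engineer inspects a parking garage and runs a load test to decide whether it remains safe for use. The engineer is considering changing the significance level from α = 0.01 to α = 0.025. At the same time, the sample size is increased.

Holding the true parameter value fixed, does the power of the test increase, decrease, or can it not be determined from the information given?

With a larger α the critical value moves toward the center, so more of the Ha sampling distribution lies in the rejection region. More data shrinks sampling variability; the test statistic under Ha concentrates further from the null value, making rejection more likely. Both changes push β in the same direction.
Since power = 1 − β and β decreases, power increases.

It increases.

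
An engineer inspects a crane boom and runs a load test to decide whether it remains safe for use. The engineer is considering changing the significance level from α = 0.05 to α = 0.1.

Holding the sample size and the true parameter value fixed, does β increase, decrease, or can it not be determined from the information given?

A larger α widens the rejection region, so when the alternative is true more outcomes lead to rejection — failing to reject becomes less likely.

It decreases.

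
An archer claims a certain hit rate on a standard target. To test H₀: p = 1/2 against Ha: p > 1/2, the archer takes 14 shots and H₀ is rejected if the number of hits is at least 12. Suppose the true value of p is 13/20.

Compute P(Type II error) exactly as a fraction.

750447350803558569/819200000000000000

Under the alternative p = 13/20, Y ~ Binomial(14, 13/20); β is the probability the test does not reject, P(Y < 12).
Adding the binomial probabilities P(Y=0)+…+P(Y=11) at p = 13/20 gives 750447350803558569/819200000000000000.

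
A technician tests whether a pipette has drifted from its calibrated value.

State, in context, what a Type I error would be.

A Type I error would mean concluding that the instrument has drifted out of calibration when in fact the instrument is correctly calibrated.

With the conventional null hypothesis that the instrument is correctly calibrated:
A Type I error is rejecting H₀ when H₀ is true.
Here that means pulling the instrument for recalibration when actually the instrument is correctly calibrated.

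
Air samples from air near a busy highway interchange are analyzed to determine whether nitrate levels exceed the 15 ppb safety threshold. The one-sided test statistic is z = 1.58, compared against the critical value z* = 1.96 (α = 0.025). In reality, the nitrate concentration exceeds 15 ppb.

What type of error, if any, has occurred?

The conventional null hypothesis is that the nitrate concentration is at or below 15 ppb (safe).
Since z = 1.58 ≤ z* = 1.96, H₀ is not rejected.
H₀ is false (actually the nitrate concentration exceeds 15 ppb).
Failing to reject a false H₀ is a Type II error.

Type II error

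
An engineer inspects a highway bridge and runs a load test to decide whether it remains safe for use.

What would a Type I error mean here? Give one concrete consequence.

With the conventional null hypothesis that the structure meets the required load capacity (safe):
A Type I error is rejecting H₀ when H₀ is true.
Here that means closing the structure for repairs when actually the structure meets the required load capacity (safe).

A Type I error would mean concluding that the structure is structurally deficient when in fact the structure meets the required load capacity (safe). Consequence: a sound structure is closed unnecessarily, at significant cost and disruption.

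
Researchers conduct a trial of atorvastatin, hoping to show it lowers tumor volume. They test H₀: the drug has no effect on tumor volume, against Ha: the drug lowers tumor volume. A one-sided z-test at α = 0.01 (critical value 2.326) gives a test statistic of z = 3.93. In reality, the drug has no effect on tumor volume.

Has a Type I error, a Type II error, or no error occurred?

Since z = 3.93 > z* = 2.326, H₀ is rejected.
H₀ is true (actually the drug has no effect on tumor volume).
Rejecting a true H₀ is a Type I error.

Type I error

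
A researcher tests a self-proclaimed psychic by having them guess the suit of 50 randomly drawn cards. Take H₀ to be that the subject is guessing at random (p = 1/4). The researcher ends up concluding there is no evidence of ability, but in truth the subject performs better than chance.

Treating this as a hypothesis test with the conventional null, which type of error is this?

'Concluding there is no evidence of ability' corresponds to failing to reject H₀.
H₀ was not rejected but H₀ is false — a Type II error (false negative).

Type II error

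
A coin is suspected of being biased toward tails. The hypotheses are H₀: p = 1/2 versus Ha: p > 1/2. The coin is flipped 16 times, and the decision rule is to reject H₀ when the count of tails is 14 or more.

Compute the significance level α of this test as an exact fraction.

137/65536

Under H₀, S ~ Binomial(16, 1/2), and α = P(S ≥ 14).
P(S ≥ 14) = [C(16,14) + C(16,15) + C(16,16)] / 2^16 = (120 + 16 + 1) / 65536 = 137/65536.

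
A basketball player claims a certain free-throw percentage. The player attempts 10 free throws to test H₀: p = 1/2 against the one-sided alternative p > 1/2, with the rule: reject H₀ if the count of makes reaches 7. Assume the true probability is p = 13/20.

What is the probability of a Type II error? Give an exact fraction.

β = P(fail to reject H₀ | Ha true) = P(Y ≤ 6 | p = 13/20), Y ~ Binomial(10, 13/20).
Adding the binomial probabilities P(Y=0)+…+P(Y=6) at p = 13/20 gives 1244602838129/2560000000000.

1244602838129/2560000000000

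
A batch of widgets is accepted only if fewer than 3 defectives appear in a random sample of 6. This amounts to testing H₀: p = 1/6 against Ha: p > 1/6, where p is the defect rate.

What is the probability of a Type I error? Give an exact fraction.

1453/23328

α = P(reject H₀ | H₀ true) = P(S ≥ 3 | p = 1/6), S ~ Binomial(6, 1/6).
α = 1 − P(S ≤ 2) = 1 − 21875/23328 = 1453/23328.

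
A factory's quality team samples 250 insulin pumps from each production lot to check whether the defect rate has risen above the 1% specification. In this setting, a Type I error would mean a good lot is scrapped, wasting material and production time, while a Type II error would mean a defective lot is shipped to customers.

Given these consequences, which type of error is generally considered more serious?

Type II error

The Type II consequence (a defective lot is shipped to customers) is more severe than the Type I consequence (a good lot is scrapped, wasting material and production time).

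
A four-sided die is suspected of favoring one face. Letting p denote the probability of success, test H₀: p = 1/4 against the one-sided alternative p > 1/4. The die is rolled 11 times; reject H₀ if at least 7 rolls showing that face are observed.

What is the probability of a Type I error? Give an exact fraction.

Under H₀, K ~ Binomial(11, 1/4), and α = P(K ≥ 7).
Adding the binomial terms for j = 7 through 11 with p = 1/4 yields 15857/2097152.

15857/2097152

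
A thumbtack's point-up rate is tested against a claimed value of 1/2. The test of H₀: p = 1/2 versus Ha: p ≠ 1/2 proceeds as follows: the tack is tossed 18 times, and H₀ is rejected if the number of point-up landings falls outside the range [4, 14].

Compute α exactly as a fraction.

247/32768

The significance level is the null-hypothesis probability of the rejection region {≤3} ∪ {≥15}.
The two tails are symmetric, so α = 2·(1 + 18 + 153 + 816)/2^18 = 1976/262144 = 247/32768.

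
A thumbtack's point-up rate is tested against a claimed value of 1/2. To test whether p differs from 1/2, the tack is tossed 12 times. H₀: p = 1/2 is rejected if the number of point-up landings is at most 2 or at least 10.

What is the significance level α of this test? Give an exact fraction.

Under H₀, Y ~ Binomial(12, 1/2); α is the probability of landing in either tail, P(Y ≤ 2) + P(Y ≥ 10).
The two tails are symmetric, so α = 2·(1 + 12 + 66)/2^12 = 158/4096 = 79/2048.

79/2048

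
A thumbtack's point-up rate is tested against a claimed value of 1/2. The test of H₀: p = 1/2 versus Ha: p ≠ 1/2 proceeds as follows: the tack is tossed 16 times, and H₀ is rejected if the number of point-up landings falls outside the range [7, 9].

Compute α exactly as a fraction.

14893/32768

The significance level is the null-hypothesis probability of the rejection region {≤6} ∪ {≥10}.
The two tails are symmetric, so α = 2·(1 + 16 + 120 + 560 + 1820 + 4368 + 8008)/2^16 = 29786/65536 = 14893/32768.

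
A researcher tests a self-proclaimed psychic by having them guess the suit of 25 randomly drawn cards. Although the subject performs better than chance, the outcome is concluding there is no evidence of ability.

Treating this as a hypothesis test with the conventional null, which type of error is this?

Type II error

The null hypothesis here is that the subject is guessing at random (p = 1/4).
'Concluding there is no evidence of ability' corresponds to failing to reject H₀.
H₀ was not rejected but H₀ is false — a Type II error (false negative).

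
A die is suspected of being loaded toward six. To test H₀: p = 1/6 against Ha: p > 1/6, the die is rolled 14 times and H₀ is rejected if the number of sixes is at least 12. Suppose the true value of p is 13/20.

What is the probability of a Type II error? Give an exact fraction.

750447350803558569/819200000000000000

A Type II error is failing to reject when Ha holds: with p = 13/20, β = P(K ≤ 11).
Equivalently, β = 1 − P(K ≥ 12) = 750447350803558569/819200000000000000.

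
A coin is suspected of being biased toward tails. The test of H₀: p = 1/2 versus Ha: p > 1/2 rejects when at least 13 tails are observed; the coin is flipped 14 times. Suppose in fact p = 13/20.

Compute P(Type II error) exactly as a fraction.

Under the alternative p = 13/20, K ~ Binomial(14, 13/20); β is the probability the test does not reject, P(K < 13).
Summing C(14,j)·(13/20)^j·(7/20)^{14-j} for j = 0..12 gives 1604780863168259917/1638400000000000000.

1604780863168259917/1638400000000000000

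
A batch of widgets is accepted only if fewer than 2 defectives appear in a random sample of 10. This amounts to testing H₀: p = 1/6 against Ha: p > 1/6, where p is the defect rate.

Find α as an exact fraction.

The significance level is the probability, assuming p = 1/6, of seeing 2 or more defectives in 10 draws.
Via the complement, α = 1 − Σ_{j=0}^{1} C(10,j)(1/6)^j(5/6)^{10-j} = 10389767/20155392.

10389767/20155392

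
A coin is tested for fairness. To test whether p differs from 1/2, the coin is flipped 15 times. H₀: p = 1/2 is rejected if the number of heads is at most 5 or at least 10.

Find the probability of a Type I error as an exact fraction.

309/1024

The significance level is the null-hypothesis probability of the rejection region {≤5} ∪ {≥10}.
Each tail has probability (1 + 15 + 105 + 455 + 1365 + 3003)/32768; doubling gives α = 9888/32768 = 309/1024.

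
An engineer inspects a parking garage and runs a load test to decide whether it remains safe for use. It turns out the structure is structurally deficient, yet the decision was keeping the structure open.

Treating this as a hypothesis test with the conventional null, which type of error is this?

The null hypothesis here is that the structure meets the required load capacity (safe).
'Keeping the structure open' corresponds to failing to reject H₀.
H₀ was not rejected but H₀ is false — a Type II error (false negative).

Type II error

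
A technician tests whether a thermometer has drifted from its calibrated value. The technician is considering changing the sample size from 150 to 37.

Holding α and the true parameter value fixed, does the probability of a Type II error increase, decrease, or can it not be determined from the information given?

Reducing n widens both sampling distributions, so the test has less ability to distinguish Ha from H₀.

It increases.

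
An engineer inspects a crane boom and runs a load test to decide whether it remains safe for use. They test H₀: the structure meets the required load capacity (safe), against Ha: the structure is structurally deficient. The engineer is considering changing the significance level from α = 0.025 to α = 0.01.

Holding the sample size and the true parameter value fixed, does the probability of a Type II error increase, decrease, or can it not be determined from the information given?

Lowering α raises the bar for rejection; under Ha, the test now fails to reject on outcomes it previously would have rejected.

It increases.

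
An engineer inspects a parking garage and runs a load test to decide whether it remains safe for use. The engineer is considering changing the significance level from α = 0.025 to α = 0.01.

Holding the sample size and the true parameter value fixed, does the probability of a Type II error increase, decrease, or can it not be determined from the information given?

It increases.

Tightening α shrinks the rejection region. When Ha holds, fewer sample outcomes clear the stricter threshold, so more fall in the acceptance region.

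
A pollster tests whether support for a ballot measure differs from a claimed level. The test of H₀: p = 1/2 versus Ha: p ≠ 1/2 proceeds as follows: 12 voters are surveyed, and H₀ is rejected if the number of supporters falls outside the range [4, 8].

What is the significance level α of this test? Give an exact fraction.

299/2048

Under H₀, S ~ Binomial(12, 1/2); α is the probability of landing in either tail, P(S ≤ 3) + P(S ≥ 9).
The two tails are symmetric, so α = 2·(1 + 12 + 66 + 220)/2^12 = 598/4096 = 299/2048.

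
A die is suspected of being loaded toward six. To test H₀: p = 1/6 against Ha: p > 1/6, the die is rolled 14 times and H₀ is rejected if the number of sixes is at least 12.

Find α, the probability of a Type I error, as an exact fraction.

391/13060694016

α = P(reject H₀ | H₀ true) = P(S ≥ 12 | p = 1/6), with S ~ Binomial(14, 1/6).
Adding the binomial terms for j = 12 through 14 with p = 1/6 yields 391/13060694016.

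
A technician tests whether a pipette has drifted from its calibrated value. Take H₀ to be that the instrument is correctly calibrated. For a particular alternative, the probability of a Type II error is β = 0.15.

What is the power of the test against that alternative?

Power = 1 − β = 1 − 0.15 = 0.85.

0.85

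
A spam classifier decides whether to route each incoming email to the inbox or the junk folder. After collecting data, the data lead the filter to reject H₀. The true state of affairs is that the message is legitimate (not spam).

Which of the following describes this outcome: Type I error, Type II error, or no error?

Type I error

The conventional null hypothesis here is that the message is legitimate (not spam).
H₀ was rejected, but H₀ is actually true.
Rejecting a true null hypothesis is a Type I error (false positive).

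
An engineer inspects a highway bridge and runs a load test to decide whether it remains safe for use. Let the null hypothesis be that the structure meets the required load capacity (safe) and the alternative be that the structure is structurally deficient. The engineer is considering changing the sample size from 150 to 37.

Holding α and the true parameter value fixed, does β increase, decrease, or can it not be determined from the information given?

It increases.

With less data the test statistic is noisier; under Ha, more outcomes land inside the acceptance region.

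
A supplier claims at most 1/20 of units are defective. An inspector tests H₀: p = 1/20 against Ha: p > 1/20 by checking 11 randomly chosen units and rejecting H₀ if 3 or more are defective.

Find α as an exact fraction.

The significance level is the probability, assuming p = 1/20, of seeing 3 or more defectives in 11 draws.
Computing the lower-tail complement: 1 − 322687697779/327680000000 = 4992302221/327680000000.

4992302221/327680000000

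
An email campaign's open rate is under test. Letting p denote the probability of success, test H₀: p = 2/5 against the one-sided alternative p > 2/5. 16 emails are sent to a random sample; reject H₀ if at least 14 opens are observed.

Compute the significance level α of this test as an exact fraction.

3866624/30517578125

The Type I error probability is α = P(Y ≥ 14) computed under H₀, where Y ~ Binomial(16, 2/5).
P(Y ≥ 14) = Σ_{j=14}^{16} C(16,j)·(2/5)^j·(3/5)^{16-j} = 3866624/30517578125.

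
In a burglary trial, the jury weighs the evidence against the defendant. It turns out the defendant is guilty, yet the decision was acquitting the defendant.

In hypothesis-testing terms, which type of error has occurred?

The null hypothesis here is that the defendant is innocent.
'Acquitting the defendant' corresponds to failing to reject H₀.
H₀ was not rejected but H₀ is false — a Type II error (false negative).

Type II error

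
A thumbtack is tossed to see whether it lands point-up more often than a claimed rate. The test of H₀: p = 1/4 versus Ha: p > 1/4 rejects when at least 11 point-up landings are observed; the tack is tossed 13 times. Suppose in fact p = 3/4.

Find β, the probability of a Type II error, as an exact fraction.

Under the alternative p = 3/4, S ~ Binomial(13, 3/4); β is the probability the test does not reject, P(S < 11).
Adding the binomial probabilities P(S=0)+…+P(S=10) at p = 3/4 gives 22394171/33554432.

22394171/33554432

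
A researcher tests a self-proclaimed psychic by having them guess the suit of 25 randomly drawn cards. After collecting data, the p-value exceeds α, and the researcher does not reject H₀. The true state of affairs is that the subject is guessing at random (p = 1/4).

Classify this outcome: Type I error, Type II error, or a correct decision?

The conventional null hypothesis here is that the subject is guessing at random (p = 1/4).
The test retained a true H₀ — the decision matches the true state.

No error (correct decision).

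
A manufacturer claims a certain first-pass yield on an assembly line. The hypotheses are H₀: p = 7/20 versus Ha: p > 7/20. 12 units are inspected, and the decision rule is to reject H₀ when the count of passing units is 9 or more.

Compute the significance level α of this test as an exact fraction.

α = P(reject H₀ | H₀ true) = P(K ≥ 9 | p = 7/20), with K ~ Binomial(12, 7/20).
Summing C(12,j)(7/20)^j(13/20)^{12−j} for j = 9,…,12 gives 4595509118767/819200000000000.

4595509118767/819200000000000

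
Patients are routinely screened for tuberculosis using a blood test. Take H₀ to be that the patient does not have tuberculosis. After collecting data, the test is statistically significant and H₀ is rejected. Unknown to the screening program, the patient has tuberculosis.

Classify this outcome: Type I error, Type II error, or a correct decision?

Neither — the decision is correct.

The test rejected a false H₀ — the decision matches the true state.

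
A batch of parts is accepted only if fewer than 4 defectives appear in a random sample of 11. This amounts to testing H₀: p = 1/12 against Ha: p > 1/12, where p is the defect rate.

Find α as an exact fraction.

305362129/30958682112

α = P(reject H₀ | H₀ true) = P(S ≥ 4 | p = 1/12), S ~ Binomial(11, 1/12).
Via the complement, α = 1 − Σ_{j=0}^{3} C(11,j)(1/12)^j(11/12)^{11-j} = 305362129/30958682112.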